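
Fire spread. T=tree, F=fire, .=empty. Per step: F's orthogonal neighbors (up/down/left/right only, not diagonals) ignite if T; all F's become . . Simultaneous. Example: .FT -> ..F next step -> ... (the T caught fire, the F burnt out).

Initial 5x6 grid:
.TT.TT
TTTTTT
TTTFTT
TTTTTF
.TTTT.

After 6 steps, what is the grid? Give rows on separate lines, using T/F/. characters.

Step 1: 6 trees catch fire, 2 burn out
  .TT.TT
  TTTFTT
  TTF.FF
  TTTFF.
  .TTTT.
Step 2: 7 trees catch fire, 6 burn out
  .TT.TT
  TTF.FF
  TF....
  TTF...
  .TTFF.
Step 3: 7 trees catch fire, 7 burn out
  .TF.FF
  TF....
  F.....
  TF....
  .TF...
Step 4: 4 trees catch fire, 7 burn out
  .F....
  F.....
  ......
  F.....
  .F....
Step 5: 0 trees catch fire, 4 burn out
  ......
  ......
  ......
  ......
  ......
Step 6: 0 trees catch fire, 0 burn out
  ......
  ......
  ......
  ......
  ......

......
......
......
......
......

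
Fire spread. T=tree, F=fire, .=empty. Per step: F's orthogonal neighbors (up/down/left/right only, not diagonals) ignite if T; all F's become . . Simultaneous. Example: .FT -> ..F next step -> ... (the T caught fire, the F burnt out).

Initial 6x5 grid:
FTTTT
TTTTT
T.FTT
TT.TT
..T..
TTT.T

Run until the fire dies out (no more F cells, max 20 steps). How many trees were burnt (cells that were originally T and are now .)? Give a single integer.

Step 1: +4 fires, +2 burnt (F count now 4)
Step 2: +6 fires, +4 burnt (F count now 6)
Step 3: +4 fires, +6 burnt (F count now 4)
Step 4: +2 fires, +4 burnt (F count now 2)
Step 5: +0 fires, +2 burnt (F count now 0)
Fire out after step 5
Initially T: 21, now '.': 25
Total burnt (originally-T cells now '.'): 16

Answer: 16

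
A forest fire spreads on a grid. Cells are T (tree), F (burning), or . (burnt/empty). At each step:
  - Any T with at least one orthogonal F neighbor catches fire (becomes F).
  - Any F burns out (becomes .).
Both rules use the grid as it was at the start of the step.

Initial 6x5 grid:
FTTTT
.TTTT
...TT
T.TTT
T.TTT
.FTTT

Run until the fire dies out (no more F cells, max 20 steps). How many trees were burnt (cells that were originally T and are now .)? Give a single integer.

Step 1: +2 fires, +2 burnt (F count now 2)
Step 2: +4 fires, +2 burnt (F count now 4)
Step 3: +5 fires, +4 burnt (F count now 5)
Step 4: +4 fires, +5 burnt (F count now 4)
Step 5: +3 fires, +4 burnt (F count now 3)
Step 6: +1 fires, +3 burnt (F count now 1)
Step 7: +0 fires, +1 burnt (F count now 0)
Fire out after step 7
Initially T: 21, now '.': 28
Total burnt (originally-T cells now '.'): 19

Answer: 19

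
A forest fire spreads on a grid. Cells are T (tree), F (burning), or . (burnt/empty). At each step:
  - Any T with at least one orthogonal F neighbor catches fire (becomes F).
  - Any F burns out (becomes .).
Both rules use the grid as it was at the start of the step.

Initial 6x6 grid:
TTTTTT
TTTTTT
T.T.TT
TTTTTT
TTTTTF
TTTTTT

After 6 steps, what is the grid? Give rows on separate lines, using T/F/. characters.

Step 1: 3 trees catch fire, 1 burn out
  TTTTTT
  TTTTTT
  T.T.TT
  TTTTTF
  TTTTF.
  TTTTTF
Step 2: 4 trees catch fire, 3 burn out
  TTTTTT
  TTTTTT
  T.T.TF
  TTTTF.
  TTTF..
  TTTTF.
Step 3: 5 trees catch fire, 4 burn out
  TTTTTT
  TTTTTF
  T.T.F.
  TTTF..
  TTF...
  TTTF..
Step 4: 5 trees catch fire, 5 burn out
  TTTTTF
  TTTTF.
  T.T...
  TTF...
  TF....
  TTF...
Step 5: 6 trees catch fire, 5 burn out
  TTTTF.
  TTTF..
  T.F...
  TF....
  F.....
  TF....
Step 6: 4 trees catch fire, 6 burn out
  TTTF..
  TTF...
  T.....
  F.....
  ......
  F.....

TTTF..
TTF...
T.....
F.....
......
F.....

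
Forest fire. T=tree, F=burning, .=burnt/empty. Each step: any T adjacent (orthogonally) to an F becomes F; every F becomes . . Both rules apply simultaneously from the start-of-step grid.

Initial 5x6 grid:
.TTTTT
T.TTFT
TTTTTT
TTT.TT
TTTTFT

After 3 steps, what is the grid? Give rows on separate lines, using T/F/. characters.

Step 1: 7 trees catch fire, 2 burn out
  .TTTFT
  T.TF.F
  TTTTFT
  TTT.FT
  TTTF.F
Step 2: 7 trees catch fire, 7 burn out
  .TTF.F
  T.F...
  TTTF.F
  TTT..F
  TTF...
Step 3: 4 trees catch fire, 7 burn out
  .TF...
  T.....
  TTF...
  TTF...
  TF....

.TF...
T.....
TTF...
TTF...
TF....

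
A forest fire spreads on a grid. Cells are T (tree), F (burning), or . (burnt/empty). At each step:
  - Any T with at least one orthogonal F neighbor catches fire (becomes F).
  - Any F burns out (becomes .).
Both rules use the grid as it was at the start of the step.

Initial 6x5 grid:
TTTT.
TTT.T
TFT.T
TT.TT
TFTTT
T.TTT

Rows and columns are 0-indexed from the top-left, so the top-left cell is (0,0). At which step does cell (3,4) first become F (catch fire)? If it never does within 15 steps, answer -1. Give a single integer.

Step 1: cell (3,4)='T' (+6 fires, +2 burnt)
Step 2: cell (3,4)='T' (+7 fires, +6 burnt)
Step 3: cell (3,4)='T' (+5 fires, +7 burnt)
Step 4: cell (3,4)='F' (+3 fires, +5 burnt)
  -> target ignites at step 4
Step 5: cell (3,4)='.' (+1 fires, +3 burnt)
Step 6: cell (3,4)='.' (+1 fires, +1 burnt)
Step 7: cell (3,4)='.' (+0 fires, +1 burnt)
  fire out at step 7

4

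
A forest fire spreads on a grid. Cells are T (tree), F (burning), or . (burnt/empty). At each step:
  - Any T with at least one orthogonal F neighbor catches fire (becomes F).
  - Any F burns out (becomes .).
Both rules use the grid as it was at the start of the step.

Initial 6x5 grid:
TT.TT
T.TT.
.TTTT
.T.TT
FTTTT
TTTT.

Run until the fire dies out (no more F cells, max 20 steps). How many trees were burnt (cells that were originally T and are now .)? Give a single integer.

Step 1: +2 fires, +1 burnt (F count now 2)
Step 2: +3 fires, +2 burnt (F count now 3)
Step 3: +3 fires, +3 burnt (F count now 3)
Step 4: +4 fires, +3 burnt (F count now 4)
Step 5: +3 fires, +4 burnt (F count now 3)
Step 6: +2 fires, +3 burnt (F count now 2)
Step 7: +1 fires, +2 burnt (F count now 1)
Step 8: +1 fires, +1 burnt (F count now 1)
Step 9: +0 fires, +1 burnt (F count now 0)
Fire out after step 9
Initially T: 22, now '.': 27
Total burnt (originally-T cells now '.'): 19

Answer: 19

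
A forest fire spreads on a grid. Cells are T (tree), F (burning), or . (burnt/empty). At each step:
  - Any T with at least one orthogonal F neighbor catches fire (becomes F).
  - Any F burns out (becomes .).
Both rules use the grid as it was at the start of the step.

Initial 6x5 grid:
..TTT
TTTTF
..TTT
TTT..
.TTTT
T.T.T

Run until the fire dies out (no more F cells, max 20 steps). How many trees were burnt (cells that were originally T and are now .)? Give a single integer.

Step 1: +3 fires, +1 burnt (F count now 3)
Step 2: +3 fires, +3 burnt (F count now 3)
Step 3: +3 fires, +3 burnt (F count now 3)
Step 4: +2 fires, +3 burnt (F count now 2)
Step 5: +2 fires, +2 burnt (F count now 2)
Step 6: +4 fires, +2 burnt (F count now 4)
Step 7: +1 fires, +4 burnt (F count now 1)
Step 8: +1 fires, +1 burnt (F count now 1)
Step 9: +0 fires, +1 burnt (F count now 0)
Fire out after step 9
Initially T: 20, now '.': 29
Total burnt (originally-T cells now '.'): 19

Answer: 19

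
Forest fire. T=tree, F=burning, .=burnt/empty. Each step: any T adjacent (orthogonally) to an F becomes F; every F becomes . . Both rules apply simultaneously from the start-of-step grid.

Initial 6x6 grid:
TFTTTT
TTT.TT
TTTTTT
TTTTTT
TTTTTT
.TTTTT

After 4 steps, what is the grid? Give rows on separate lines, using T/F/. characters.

Step 1: 3 trees catch fire, 1 burn out
  F.FTTT
  TFT.TT
  TTTTTT
  TTTTTT
  TTTTTT
  .TTTTT
Step 2: 4 trees catch fire, 3 burn out
  ...FTT
  F.F.TT
  TFTTTT
  TTTTTT
  TTTTTT
  .TTTTT
Step 3: 4 trees catch fire, 4 burn out
  ....FT
  ....TT
  F.FTTT
  TFTTTT
  TTTTTT
  .TTTTT
Step 4: 6 trees catch fire, 4 burn out
  .....F
  ....FT
  ...FTT
  F.FTTT
  TFTTTT
  .TTTTT

.....F
....FT
...FTT
F.FTTT
TFTTTT
.TTTTT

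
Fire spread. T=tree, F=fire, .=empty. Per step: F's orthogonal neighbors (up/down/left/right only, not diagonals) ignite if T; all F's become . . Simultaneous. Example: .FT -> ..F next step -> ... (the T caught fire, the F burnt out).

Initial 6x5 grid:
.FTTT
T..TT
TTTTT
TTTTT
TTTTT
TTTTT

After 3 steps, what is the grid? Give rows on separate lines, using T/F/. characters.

Step 1: 1 trees catch fire, 1 burn out
  ..FTT
  T..TT
  TTTTT
  TTTTT
  TTTTT
  TTTTT
Step 2: 1 trees catch fire, 1 burn out
  ...FT
  T..TT
  TTTTT
  TTTTT
  TTTTT
  TTTTT
Step 3: 2 trees catch fire, 1 burn out
  ....F
  T..FT
  TTTTT
  TTTTT
  TTTTT
  TTTTT

....F
T..FT
TTTTT
TTTTT
TTTTT
TTTTT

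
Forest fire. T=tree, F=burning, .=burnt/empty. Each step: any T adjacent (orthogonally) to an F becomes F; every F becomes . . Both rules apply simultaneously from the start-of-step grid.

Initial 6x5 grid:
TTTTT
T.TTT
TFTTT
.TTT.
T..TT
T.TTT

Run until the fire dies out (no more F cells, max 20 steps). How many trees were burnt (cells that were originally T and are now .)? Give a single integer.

Step 1: +3 fires, +1 burnt (F count now 3)
Step 2: +4 fires, +3 burnt (F count now 4)
Step 3: +5 fires, +4 burnt (F count now 5)
Step 4: +4 fires, +5 burnt (F count now 4)
Step 5: +3 fires, +4 burnt (F count now 3)
Step 6: +2 fires, +3 burnt (F count now 2)
Step 7: +0 fires, +2 burnt (F count now 0)
Fire out after step 7
Initially T: 23, now '.': 28
Total burnt (originally-T cells now '.'): 21

Answer: 21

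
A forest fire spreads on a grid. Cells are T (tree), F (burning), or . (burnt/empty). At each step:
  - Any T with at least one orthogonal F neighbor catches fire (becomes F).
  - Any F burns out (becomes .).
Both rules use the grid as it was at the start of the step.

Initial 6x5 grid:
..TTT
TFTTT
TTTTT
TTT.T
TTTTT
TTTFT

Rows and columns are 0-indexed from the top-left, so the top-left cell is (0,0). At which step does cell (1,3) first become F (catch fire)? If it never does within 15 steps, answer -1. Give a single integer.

Step 1: cell (1,3)='T' (+6 fires, +2 burnt)
Step 2: cell (1,3)='F' (+8 fires, +6 burnt)
  -> target ignites at step 2
Step 3: cell (1,3)='.' (+8 fires, +8 burnt)
Step 4: cell (1,3)='.' (+3 fires, +8 burnt)
Step 5: cell (1,3)='.' (+0 fires, +3 burnt)
  fire out at step 5

2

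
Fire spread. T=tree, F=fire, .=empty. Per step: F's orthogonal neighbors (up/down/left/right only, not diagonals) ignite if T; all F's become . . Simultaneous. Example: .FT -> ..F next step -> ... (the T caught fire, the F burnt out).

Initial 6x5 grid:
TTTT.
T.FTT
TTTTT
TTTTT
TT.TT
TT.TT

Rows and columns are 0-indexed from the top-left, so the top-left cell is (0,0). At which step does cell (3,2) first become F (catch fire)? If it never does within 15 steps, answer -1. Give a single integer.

Step 1: cell (3,2)='T' (+3 fires, +1 burnt)
Step 2: cell (3,2)='F' (+6 fires, +3 burnt)
  -> target ignites at step 2
Step 3: cell (3,2)='.' (+5 fires, +6 burnt)
Step 4: cell (3,2)='.' (+5 fires, +5 burnt)
Step 5: cell (3,2)='.' (+4 fires, +5 burnt)
Step 6: cell (3,2)='.' (+2 fires, +4 burnt)
Step 7: cell (3,2)='.' (+0 fires, +2 burnt)
  fire out at step 7

2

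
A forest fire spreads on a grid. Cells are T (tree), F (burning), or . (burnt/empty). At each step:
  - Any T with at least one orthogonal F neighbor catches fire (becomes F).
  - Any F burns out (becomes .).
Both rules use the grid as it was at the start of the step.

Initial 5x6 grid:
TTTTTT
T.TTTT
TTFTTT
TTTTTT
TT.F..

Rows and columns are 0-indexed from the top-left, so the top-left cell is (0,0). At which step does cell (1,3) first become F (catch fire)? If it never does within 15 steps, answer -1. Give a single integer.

Step 1: cell (1,3)='T' (+5 fires, +2 burnt)
Step 2: cell (1,3)='F' (+6 fires, +5 burnt)
  -> target ignites at step 2
Step 3: cell (1,3)='.' (+8 fires, +6 burnt)
Step 4: cell (1,3)='.' (+4 fires, +8 burnt)
Step 5: cell (1,3)='.' (+1 fires, +4 burnt)
Step 6: cell (1,3)='.' (+0 fires, +1 burnt)
  fire out at step 6

2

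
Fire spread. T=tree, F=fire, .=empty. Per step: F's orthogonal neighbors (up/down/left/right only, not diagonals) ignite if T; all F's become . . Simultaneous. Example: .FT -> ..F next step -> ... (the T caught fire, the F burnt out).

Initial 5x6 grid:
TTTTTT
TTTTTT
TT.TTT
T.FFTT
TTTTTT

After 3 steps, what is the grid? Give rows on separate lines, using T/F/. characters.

Step 1: 4 trees catch fire, 2 burn out
  TTTTTT
  TTTTTT
  TT.FTT
  T...FT
  TTFFTT
Step 2: 5 trees catch fire, 4 burn out
  TTTTTT
  TTTFTT
  TT..FT
  T....F
  TF..FT
Step 3: 6 trees catch fire, 5 burn out
  TTTFTT
  TTF.FT
  TT...F
  T.....
  F....F

TTTFTT
TTF.FT
TT...F
T.....
F....F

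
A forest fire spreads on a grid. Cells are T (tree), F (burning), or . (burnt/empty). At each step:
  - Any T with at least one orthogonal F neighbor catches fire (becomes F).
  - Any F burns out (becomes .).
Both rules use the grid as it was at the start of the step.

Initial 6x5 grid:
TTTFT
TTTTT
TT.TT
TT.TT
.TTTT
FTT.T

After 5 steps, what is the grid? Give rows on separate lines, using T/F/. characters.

Step 1: 4 trees catch fire, 2 burn out
  TTF.F
  TTTFT
  TT.TT
  TT.TT
  .TTTT
  .FT.T
Step 2: 6 trees catch fire, 4 burn out
  TF...
  TTF.F
  TT.FT
  TT.TT
  .FTTT
  ..F.T
Step 3: 6 trees catch fire, 6 burn out
  F....
  TF...
  TT..F
  TF.FT
  ..FTT
  ....T
Step 4: 5 trees catch fire, 6 burn out
  .....
  F....
  TF...
  F...F
  ...FT
  ....T
Step 5: 2 trees catch fire, 5 burn out
  .....
  .....
  F....
  .....
  ....F
  ....T

.....
.....
F....
.....
....F
....T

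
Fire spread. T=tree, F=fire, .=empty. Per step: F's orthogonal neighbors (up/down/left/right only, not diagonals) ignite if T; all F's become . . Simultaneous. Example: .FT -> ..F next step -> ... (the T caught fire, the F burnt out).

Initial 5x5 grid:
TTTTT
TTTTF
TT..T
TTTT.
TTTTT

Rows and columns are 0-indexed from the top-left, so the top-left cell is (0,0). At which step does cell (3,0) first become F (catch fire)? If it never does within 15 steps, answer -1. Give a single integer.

Step 1: cell (3,0)='T' (+3 fires, +1 burnt)
Step 2: cell (3,0)='T' (+2 fires, +3 burnt)
Step 3: cell (3,0)='T' (+2 fires, +2 burnt)
Step 4: cell (3,0)='T' (+3 fires, +2 burnt)
Step 5: cell (3,0)='T' (+3 fires, +3 burnt)
Step 6: cell (3,0)='F' (+3 fires, +3 burnt)
  -> target ignites at step 6
Step 7: cell (3,0)='.' (+3 fires, +3 burnt)
Step 8: cell (3,0)='.' (+1 fires, +3 burnt)
Step 9: cell (3,0)='.' (+1 fires, +1 burnt)
Step 10: cell (3,0)='.' (+0 fires, +1 burnt)
  fire out at step 10

6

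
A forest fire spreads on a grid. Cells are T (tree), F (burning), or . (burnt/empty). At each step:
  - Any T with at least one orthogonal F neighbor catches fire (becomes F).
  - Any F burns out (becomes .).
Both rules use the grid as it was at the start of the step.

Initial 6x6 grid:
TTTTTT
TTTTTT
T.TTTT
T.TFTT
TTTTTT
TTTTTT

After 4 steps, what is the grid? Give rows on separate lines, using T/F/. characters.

Step 1: 4 trees catch fire, 1 burn out
  TTTTTT
  TTTTTT
  T.TFTT
  T.F.FT
  TTTFTT
  TTTTTT
Step 2: 7 trees catch fire, 4 burn out
  TTTTTT
  TTTFTT
  T.F.FT
  T....F
  TTF.FT
  TTTFTT
Step 3: 8 trees catch fire, 7 burn out
  TTTFTT
  TTF.FT
  T....F
  T.....
  TF...F
  TTF.FT
Step 4: 7 trees catch fire, 8 burn out
  TTF.FT
  TF...F
  T.....
  T.....
  F.....
  TF...F

TTF.FT
TF...F
T.....
T.....
F.....
TF...F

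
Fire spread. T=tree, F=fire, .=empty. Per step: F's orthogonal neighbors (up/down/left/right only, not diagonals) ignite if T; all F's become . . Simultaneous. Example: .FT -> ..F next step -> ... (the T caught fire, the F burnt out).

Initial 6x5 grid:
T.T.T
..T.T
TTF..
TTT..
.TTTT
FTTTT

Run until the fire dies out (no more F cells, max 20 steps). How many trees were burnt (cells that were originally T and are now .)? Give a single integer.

Step 1: +4 fires, +2 burnt (F count now 4)
Step 2: +6 fires, +4 burnt (F count now 6)
Step 3: +3 fires, +6 burnt (F count now 3)
Step 4: +2 fires, +3 burnt (F count now 2)
Step 5: +0 fires, +2 burnt (F count now 0)
Fire out after step 5
Initially T: 18, now '.': 27
Total burnt (originally-T cells now '.'): 15

Answer: 15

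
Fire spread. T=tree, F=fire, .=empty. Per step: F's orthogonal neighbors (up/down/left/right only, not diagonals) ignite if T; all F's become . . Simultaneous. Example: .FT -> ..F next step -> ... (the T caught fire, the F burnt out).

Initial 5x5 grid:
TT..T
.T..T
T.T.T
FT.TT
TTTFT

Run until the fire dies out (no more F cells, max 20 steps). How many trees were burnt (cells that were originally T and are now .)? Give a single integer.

Answer: 11

Derivation:
Step 1: +6 fires, +2 burnt (F count now 6)
Step 2: +2 fires, +6 burnt (F count now 2)
Step 3: +1 fires, +2 burnt (F count now 1)
Step 4: +1 fires, +1 burnt (F count now 1)
Step 5: +1 fires, +1 burnt (F count now 1)
Step 6: +0 fires, +1 burnt (F count now 0)
Fire out after step 6
Initially T: 15, now '.': 21
Total burnt (originally-T cells now '.'): 11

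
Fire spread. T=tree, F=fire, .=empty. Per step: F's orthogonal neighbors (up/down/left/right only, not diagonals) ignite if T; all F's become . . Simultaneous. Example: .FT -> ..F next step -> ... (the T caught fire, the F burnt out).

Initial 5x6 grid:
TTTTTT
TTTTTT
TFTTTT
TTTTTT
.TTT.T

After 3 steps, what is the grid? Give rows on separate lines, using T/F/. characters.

Step 1: 4 trees catch fire, 1 burn out
  TTTTTT
  TFTTTT
  F.FTTT
  TFTTTT
  .TTT.T
Step 2: 7 trees catch fire, 4 burn out
  TFTTTT
  F.FTTT
  ...FTT
  F.FTTT
  .FTT.T
Step 3: 6 trees catch fire, 7 burn out
  F.FTTT
  ...FTT
  ....FT
  ...FTT
  ..FT.T

F.FTTT
...FTT
....FT
...FTT
..FT.T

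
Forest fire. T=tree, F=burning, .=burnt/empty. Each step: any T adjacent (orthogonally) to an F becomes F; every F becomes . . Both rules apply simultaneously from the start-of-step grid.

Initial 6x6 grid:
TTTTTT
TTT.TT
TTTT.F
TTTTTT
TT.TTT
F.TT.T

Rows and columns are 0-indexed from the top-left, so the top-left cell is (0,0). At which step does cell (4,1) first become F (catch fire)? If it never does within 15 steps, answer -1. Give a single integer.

Step 1: cell (4,1)='T' (+3 fires, +2 burnt)
Step 2: cell (4,1)='F' (+6 fires, +3 burnt)
  -> target ignites at step 2
Step 3: cell (4,1)='.' (+6 fires, +6 burnt)
Step 4: cell (4,1)='.' (+6 fires, +6 burnt)
Step 5: cell (4,1)='.' (+5 fires, +6 burnt)
Step 6: cell (4,1)='.' (+3 fires, +5 burnt)
Step 7: cell (4,1)='.' (+0 fires, +3 burnt)
  fire out at step 7

2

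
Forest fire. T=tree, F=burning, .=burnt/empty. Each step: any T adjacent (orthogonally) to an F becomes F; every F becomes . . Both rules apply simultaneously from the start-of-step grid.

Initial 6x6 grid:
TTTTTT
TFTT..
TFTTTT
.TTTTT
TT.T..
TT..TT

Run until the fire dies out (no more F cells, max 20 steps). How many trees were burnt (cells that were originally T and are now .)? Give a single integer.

Answer: 24

Derivation:
Step 1: +6 fires, +2 burnt (F count now 6)
Step 2: +6 fires, +6 burnt (F count now 6)
Step 3: +5 fires, +6 burnt (F count now 5)
Step 4: +5 fires, +5 burnt (F count now 5)
Step 5: +2 fires, +5 burnt (F count now 2)
Step 6: +0 fires, +2 burnt (F count now 0)
Fire out after step 6
Initially T: 26, now '.': 34
Total burnt (originally-T cells now '.'): 24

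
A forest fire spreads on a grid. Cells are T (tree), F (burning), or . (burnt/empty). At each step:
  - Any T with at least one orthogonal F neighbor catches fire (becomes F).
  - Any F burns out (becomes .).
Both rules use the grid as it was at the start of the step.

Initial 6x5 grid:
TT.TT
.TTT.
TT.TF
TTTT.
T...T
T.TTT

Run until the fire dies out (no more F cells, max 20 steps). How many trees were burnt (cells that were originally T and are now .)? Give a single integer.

Answer: 16

Derivation:
Step 1: +1 fires, +1 burnt (F count now 1)
Step 2: +2 fires, +1 burnt (F count now 2)
Step 3: +3 fires, +2 burnt (F count now 3)
Step 4: +3 fires, +3 burnt (F count now 3)
Step 5: +3 fires, +3 burnt (F count now 3)
Step 6: +3 fires, +3 burnt (F count now 3)
Step 7: +1 fires, +3 burnt (F count now 1)
Step 8: +0 fires, +1 burnt (F count now 0)
Fire out after step 8
Initially T: 20, now '.': 26
Total burnt (originally-T cells now '.'): 16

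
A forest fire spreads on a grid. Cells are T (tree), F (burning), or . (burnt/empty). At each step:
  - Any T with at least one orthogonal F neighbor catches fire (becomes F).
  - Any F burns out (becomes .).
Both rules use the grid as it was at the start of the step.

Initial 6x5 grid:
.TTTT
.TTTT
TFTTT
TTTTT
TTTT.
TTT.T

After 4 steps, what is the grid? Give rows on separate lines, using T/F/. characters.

Step 1: 4 trees catch fire, 1 burn out
  .TTTT
  .FTTT
  F.FTT
  TFTTT
  TTTT.
  TTT.T
Step 2: 6 trees catch fire, 4 burn out
  .FTTT
  ..FTT
  ...FT
  F.FTT
  TFTT.
  TTT.T
Step 3: 7 trees catch fire, 6 burn out
  ..FTT
  ...FT
  ....F
  ...FT
  F.FT.
  TFT.T
Step 4: 6 trees catch fire, 7 burn out
  ...FT
  ....F
  .....
  ....F
  ...F.
  F.F.T

...FT
....F
.....
....F
...F.
F.F.T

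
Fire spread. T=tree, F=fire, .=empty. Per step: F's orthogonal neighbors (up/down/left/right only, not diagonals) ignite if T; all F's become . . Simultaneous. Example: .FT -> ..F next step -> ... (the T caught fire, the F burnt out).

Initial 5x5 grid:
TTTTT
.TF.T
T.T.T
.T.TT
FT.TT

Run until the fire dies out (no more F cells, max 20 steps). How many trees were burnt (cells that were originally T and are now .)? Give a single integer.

Step 1: +4 fires, +2 burnt (F count now 4)
Step 2: +3 fires, +4 burnt (F count now 3)
Step 3: +2 fires, +3 burnt (F count now 2)
Step 4: +1 fires, +2 burnt (F count now 1)
Step 5: +1 fires, +1 burnt (F count now 1)
Step 6: +1 fires, +1 burnt (F count now 1)
Step 7: +2 fires, +1 burnt (F count now 2)
Step 8: +1 fires, +2 burnt (F count now 1)
Step 9: +0 fires, +1 burnt (F count now 0)
Fire out after step 9
Initially T: 16, now '.': 24
Total burnt (originally-T cells now '.'): 15

Answer: 15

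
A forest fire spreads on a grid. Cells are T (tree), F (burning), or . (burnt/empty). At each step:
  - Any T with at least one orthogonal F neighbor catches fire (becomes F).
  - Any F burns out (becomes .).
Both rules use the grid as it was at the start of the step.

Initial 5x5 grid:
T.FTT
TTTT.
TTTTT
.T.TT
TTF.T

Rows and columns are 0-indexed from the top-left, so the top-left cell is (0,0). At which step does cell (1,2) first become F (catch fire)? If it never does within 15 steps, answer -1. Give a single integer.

Step 1: cell (1,2)='F' (+3 fires, +2 burnt)
  -> target ignites at step 1
Step 2: cell (1,2)='.' (+6 fires, +3 burnt)
Step 3: cell (1,2)='.' (+3 fires, +6 burnt)
Step 4: cell (1,2)='.' (+4 fires, +3 burnt)
Step 5: cell (1,2)='.' (+1 fires, +4 burnt)
Step 6: cell (1,2)='.' (+1 fires, +1 burnt)
Step 7: cell (1,2)='.' (+0 fires, +1 burnt)
  fire out at step 7

1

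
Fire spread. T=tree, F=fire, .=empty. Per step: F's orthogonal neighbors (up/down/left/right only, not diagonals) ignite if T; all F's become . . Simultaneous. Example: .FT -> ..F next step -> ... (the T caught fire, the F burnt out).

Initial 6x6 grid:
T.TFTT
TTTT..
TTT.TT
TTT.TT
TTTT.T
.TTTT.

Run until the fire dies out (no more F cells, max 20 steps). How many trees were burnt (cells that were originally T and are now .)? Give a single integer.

Answer: 22

Derivation:
Step 1: +3 fires, +1 burnt (F count now 3)
Step 2: +2 fires, +3 burnt (F count now 2)
Step 3: +2 fires, +2 burnt (F count now 2)
Step 4: +3 fires, +2 burnt (F count now 3)
Step 5: +4 fires, +3 burnt (F count now 4)
Step 6: +4 fires, +4 burnt (F count now 4)
Step 7: +3 fires, +4 burnt (F count now 3)
Step 8: +1 fires, +3 burnt (F count now 1)
Step 9: +0 fires, +1 burnt (F count now 0)
Fire out after step 9
Initially T: 27, now '.': 31
Total burnt (originally-T cells now '.'): 22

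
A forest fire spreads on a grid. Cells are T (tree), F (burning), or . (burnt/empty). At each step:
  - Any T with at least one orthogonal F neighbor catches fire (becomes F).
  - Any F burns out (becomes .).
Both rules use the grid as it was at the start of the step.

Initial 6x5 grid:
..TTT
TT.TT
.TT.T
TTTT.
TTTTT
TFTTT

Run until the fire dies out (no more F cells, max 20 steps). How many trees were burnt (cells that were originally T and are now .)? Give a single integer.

Step 1: +3 fires, +1 burnt (F count now 3)
Step 2: +4 fires, +3 burnt (F count now 4)
Step 3: +5 fires, +4 burnt (F count now 5)
Step 4: +4 fires, +5 burnt (F count now 4)
Step 5: +1 fires, +4 burnt (F count now 1)
Step 6: +0 fires, +1 burnt (F count now 0)
Fire out after step 6
Initially T: 23, now '.': 24
Total burnt (originally-T cells now '.'): 17

Answer: 17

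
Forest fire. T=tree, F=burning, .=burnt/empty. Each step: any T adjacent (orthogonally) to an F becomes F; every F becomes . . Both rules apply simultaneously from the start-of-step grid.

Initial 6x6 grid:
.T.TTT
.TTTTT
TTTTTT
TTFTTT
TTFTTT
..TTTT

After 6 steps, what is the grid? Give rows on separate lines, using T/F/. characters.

Step 1: 6 trees catch fire, 2 burn out
  .T.TTT
  .TTTTT
  TTFTTT
  TF.FTT
  TF.FTT
  ..FTTT
Step 2: 8 trees catch fire, 6 burn out
  .T.TTT
  .TFTTT
  TF.FTT
  F...FT
  F...FT
  ...FTT
Step 3: 7 trees catch fire, 8 burn out
  .T.TTT
  .F.FTT
  F...FT
  .....F
  .....F
  ....FT
Step 4: 5 trees catch fire, 7 burn out
  .F.FTT
  ....FT
  .....F
  ......
  ......
  .....F
Step 5: 2 trees catch fire, 5 burn out
  ....FT
  .....F
  ......
  ......
  ......
  ......
Step 6: 1 trees catch fire, 2 burn out
  .....F
  ......
  ......
  ......
  ......
  ......

.....F
......
......
......
......
......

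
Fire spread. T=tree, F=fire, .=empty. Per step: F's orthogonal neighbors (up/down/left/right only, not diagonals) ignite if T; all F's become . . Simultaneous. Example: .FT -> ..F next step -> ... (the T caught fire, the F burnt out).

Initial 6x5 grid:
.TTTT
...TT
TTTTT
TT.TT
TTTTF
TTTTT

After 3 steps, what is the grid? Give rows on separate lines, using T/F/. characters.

Step 1: 3 trees catch fire, 1 burn out
  .TTTT
  ...TT
  TTTTT
  TT.TF
  TTTF.
  TTTTF
Step 2: 4 trees catch fire, 3 burn out
  .TTTT
  ...TT
  TTTTF
  TT.F.
  TTF..
  TTTF.
Step 3: 4 trees catch fire, 4 burn out
  .TTTT
  ...TF
  TTTF.
  TT...
  TF...
  TTF..

.TTTT
...TF
TTTF.
TT...
TF...
TTF..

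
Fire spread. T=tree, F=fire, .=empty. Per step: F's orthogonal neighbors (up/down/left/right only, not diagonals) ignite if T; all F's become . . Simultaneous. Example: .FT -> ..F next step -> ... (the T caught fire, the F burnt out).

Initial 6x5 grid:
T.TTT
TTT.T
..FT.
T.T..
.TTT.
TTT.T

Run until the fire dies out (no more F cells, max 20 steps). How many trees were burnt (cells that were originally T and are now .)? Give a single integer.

Answer: 16

Derivation:
Step 1: +3 fires, +1 burnt (F count now 3)
Step 2: +3 fires, +3 burnt (F count now 3)
Step 3: +5 fires, +3 burnt (F count now 5)
Step 4: +3 fires, +5 burnt (F count now 3)
Step 5: +2 fires, +3 burnt (F count now 2)
Step 6: +0 fires, +2 burnt (F count now 0)
Fire out after step 6
Initially T: 18, now '.': 28
Total burnt (originally-T cells now '.'): 16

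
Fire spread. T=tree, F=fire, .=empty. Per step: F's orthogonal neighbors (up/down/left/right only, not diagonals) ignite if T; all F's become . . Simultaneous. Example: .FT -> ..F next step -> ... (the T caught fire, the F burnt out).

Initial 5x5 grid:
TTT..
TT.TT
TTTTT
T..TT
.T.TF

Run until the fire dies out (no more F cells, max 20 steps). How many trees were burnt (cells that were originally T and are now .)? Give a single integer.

Step 1: +2 fires, +1 burnt (F count now 2)
Step 2: +2 fires, +2 burnt (F count now 2)
Step 3: +2 fires, +2 burnt (F count now 2)
Step 4: +2 fires, +2 burnt (F count now 2)
Step 5: +1 fires, +2 burnt (F count now 1)
Step 6: +2 fires, +1 burnt (F count now 2)
Step 7: +3 fires, +2 burnt (F count now 3)
Step 8: +2 fires, +3 burnt (F count now 2)
Step 9: +0 fires, +2 burnt (F count now 0)
Fire out after step 9
Initially T: 17, now '.': 24
Total burnt (originally-T cells now '.'): 16

Answer: 16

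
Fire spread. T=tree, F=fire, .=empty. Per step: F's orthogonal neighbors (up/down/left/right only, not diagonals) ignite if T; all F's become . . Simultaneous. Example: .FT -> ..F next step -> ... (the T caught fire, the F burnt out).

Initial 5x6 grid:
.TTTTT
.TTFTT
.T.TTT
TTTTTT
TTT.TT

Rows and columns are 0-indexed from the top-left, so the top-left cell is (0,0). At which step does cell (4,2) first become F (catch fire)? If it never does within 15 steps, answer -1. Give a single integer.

Step 1: cell (4,2)='T' (+4 fires, +1 burnt)
Step 2: cell (4,2)='T' (+6 fires, +4 burnt)
Step 3: cell (4,2)='T' (+6 fires, +6 burnt)
Step 4: cell (4,2)='F' (+4 fires, +6 burnt)
  -> target ignites at step 4
Step 5: cell (4,2)='.' (+3 fires, +4 burnt)
Step 6: cell (4,2)='.' (+1 fires, +3 burnt)
Step 7: cell (4,2)='.' (+0 fires, +1 burnt)
  fire out at step 7

4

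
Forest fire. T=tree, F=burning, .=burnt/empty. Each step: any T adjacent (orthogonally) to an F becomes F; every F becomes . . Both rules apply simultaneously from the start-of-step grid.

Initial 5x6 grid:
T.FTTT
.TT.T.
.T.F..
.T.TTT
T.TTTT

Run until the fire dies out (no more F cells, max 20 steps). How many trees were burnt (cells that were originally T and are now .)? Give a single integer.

Step 1: +3 fires, +2 burnt (F count now 3)
Step 2: +4 fires, +3 burnt (F count now 4)
Step 3: +6 fires, +4 burnt (F count now 6)
Step 4: +2 fires, +6 burnt (F count now 2)
Step 5: +0 fires, +2 burnt (F count now 0)
Fire out after step 5
Initially T: 17, now '.': 28
Total burnt (originally-T cells now '.'): 15

Answer: 15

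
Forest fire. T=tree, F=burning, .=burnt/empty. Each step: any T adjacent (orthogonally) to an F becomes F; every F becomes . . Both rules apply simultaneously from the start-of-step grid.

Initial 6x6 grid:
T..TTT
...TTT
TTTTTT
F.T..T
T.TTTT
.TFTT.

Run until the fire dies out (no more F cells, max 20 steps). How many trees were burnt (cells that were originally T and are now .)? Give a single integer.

Step 1: +5 fires, +2 burnt (F count now 5)
Step 2: +4 fires, +5 burnt (F count now 4)
Step 3: +2 fires, +4 burnt (F count now 2)
Step 4: +2 fires, +2 burnt (F count now 2)
Step 5: +3 fires, +2 burnt (F count now 3)
Step 6: +3 fires, +3 burnt (F count now 3)
Step 7: +2 fires, +3 burnt (F count now 2)
Step 8: +1 fires, +2 burnt (F count now 1)
Step 9: +0 fires, +1 burnt (F count now 0)
Fire out after step 9
Initially T: 23, now '.': 35
Total burnt (originally-T cells now '.'): 22

Answer: 22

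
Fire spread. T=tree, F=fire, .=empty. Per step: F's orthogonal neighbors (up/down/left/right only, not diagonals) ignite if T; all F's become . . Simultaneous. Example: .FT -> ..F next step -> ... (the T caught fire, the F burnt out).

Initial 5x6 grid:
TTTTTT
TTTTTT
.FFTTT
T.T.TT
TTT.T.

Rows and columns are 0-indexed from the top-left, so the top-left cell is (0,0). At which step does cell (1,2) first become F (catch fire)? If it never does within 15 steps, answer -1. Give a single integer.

Step 1: cell (1,2)='F' (+4 fires, +2 burnt)
  -> target ignites at step 1
Step 2: cell (1,2)='.' (+6 fires, +4 burnt)
Step 3: cell (1,2)='.' (+6 fires, +6 burnt)
Step 4: cell (1,2)='.' (+5 fires, +6 burnt)
Step 5: cell (1,2)='.' (+2 fires, +5 burnt)
Step 6: cell (1,2)='.' (+0 fires, +2 burnt)
  fire out at step 6

1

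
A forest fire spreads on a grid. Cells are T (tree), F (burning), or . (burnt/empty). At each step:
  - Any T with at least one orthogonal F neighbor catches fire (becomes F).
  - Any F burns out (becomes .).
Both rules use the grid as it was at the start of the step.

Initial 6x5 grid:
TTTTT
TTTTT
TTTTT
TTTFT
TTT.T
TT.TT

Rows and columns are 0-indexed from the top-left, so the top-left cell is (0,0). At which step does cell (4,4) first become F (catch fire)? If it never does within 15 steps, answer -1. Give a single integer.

Step 1: cell (4,4)='T' (+3 fires, +1 burnt)
Step 2: cell (4,4)='F' (+6 fires, +3 burnt)
  -> target ignites at step 2
Step 3: cell (4,4)='.' (+7 fires, +6 burnt)
Step 4: cell (4,4)='.' (+7 fires, +7 burnt)
Step 5: cell (4,4)='.' (+3 fires, +7 burnt)
Step 6: cell (4,4)='.' (+1 fires, +3 burnt)
Step 7: cell (4,4)='.' (+0 fires, +1 burnt)
  fire out at step 7

2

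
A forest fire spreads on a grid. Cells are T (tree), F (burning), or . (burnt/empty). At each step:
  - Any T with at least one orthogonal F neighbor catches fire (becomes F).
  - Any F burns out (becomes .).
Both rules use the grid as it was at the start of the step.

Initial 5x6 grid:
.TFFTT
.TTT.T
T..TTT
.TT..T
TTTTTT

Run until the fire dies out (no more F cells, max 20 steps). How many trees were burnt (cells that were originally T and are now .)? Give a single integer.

Answer: 19

Derivation:
Step 1: +4 fires, +2 burnt (F count now 4)
Step 2: +3 fires, +4 burnt (F count now 3)
Step 3: +2 fires, +3 burnt (F count now 2)
Step 4: +1 fires, +2 burnt (F count now 1)
Step 5: +1 fires, +1 burnt (F count now 1)
Step 6: +1 fires, +1 burnt (F count now 1)
Step 7: +1 fires, +1 burnt (F count now 1)
Step 8: +1 fires, +1 burnt (F count now 1)
Step 9: +1 fires, +1 burnt (F count now 1)
Step 10: +2 fires, +1 burnt (F count now 2)
Step 11: +2 fires, +2 burnt (F count now 2)
Step 12: +0 fires, +2 burnt (F count now 0)
Fire out after step 12
Initially T: 20, now '.': 29
Total burnt (originally-T cells now '.'): 19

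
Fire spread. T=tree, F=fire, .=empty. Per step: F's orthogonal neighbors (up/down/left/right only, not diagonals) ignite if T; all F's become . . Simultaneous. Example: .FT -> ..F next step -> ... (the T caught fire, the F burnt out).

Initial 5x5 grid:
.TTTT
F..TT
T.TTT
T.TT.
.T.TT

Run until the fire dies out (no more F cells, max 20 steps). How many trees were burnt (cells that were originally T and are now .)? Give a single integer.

Step 1: +1 fires, +1 burnt (F count now 1)
Step 2: +1 fires, +1 burnt (F count now 1)
Step 3: +0 fires, +1 burnt (F count now 0)
Fire out after step 3
Initially T: 16, now '.': 11
Total burnt (originally-T cells now '.'): 2

Answer: 2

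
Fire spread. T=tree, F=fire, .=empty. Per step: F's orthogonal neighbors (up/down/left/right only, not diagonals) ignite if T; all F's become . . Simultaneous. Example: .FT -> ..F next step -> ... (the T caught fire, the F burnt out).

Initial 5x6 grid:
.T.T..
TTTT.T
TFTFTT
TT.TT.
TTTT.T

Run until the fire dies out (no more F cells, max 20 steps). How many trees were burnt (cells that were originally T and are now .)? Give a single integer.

Step 1: +7 fires, +2 burnt (F count now 7)
Step 2: +9 fires, +7 burnt (F count now 9)
Step 3: +3 fires, +9 burnt (F count now 3)
Step 4: +0 fires, +3 burnt (F count now 0)
Fire out after step 4
Initially T: 20, now '.': 29
Total burnt (originally-T cells now '.'): 19

Answer: 19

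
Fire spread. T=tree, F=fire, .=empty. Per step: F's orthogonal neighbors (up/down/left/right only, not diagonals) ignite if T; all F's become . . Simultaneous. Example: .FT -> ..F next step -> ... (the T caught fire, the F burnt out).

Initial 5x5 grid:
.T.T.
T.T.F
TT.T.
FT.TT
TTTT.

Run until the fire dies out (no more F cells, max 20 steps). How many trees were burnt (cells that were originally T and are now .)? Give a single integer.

Answer: 11

Derivation:
Step 1: +3 fires, +2 burnt (F count now 3)
Step 2: +3 fires, +3 burnt (F count now 3)
Step 3: +1 fires, +3 burnt (F count now 1)
Step 4: +1 fires, +1 burnt (F count now 1)
Step 5: +1 fires, +1 burnt (F count now 1)
Step 6: +2 fires, +1 burnt (F count now 2)
Step 7: +0 fires, +2 burnt (F count now 0)
Fire out after step 7
Initially T: 14, now '.': 22
Total burnt (originally-T cells now '.'): 11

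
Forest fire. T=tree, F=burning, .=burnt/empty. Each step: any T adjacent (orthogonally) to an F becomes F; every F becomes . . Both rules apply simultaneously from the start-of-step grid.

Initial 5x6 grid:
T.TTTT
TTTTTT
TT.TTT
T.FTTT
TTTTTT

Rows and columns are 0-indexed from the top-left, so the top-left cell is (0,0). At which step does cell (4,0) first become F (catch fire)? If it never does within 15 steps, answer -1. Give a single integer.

Step 1: cell (4,0)='T' (+2 fires, +1 burnt)
Step 2: cell (4,0)='T' (+4 fires, +2 burnt)
Step 3: cell (4,0)='F' (+5 fires, +4 burnt)
  -> target ignites at step 3
Step 4: cell (4,0)='.' (+6 fires, +5 burnt)
Step 5: cell (4,0)='.' (+5 fires, +6 burnt)
Step 6: cell (4,0)='.' (+3 fires, +5 burnt)
Step 7: cell (4,0)='.' (+1 fires, +3 burnt)
Step 8: cell (4,0)='.' (+0 fires, +1 burnt)
  fire out at step 8

3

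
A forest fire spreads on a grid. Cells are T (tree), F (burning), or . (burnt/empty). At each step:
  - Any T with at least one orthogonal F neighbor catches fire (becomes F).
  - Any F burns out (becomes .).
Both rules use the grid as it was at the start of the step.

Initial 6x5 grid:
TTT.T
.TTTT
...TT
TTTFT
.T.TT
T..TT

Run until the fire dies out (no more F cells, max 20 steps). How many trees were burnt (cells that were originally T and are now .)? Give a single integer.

Answer: 19

Derivation:
Step 1: +4 fires, +1 burnt (F count now 4)
Step 2: +5 fires, +4 burnt (F count now 5)
Step 3: +5 fires, +5 burnt (F count now 5)
Step 4: +3 fires, +5 burnt (F count now 3)
Step 5: +1 fires, +3 burnt (F count now 1)
Step 6: +1 fires, +1 burnt (F count now 1)
Step 7: +0 fires, +1 burnt (F count now 0)
Fire out after step 7
Initially T: 20, now '.': 29
Total burnt (originally-T cells now '.'): 19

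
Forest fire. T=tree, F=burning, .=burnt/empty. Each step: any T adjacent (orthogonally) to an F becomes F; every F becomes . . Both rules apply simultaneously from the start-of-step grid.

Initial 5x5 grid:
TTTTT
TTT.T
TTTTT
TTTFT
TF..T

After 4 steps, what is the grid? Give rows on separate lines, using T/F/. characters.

Step 1: 5 trees catch fire, 2 burn out
  TTTTT
  TTT.T
  TTTFT
  TFF.F
  F...T
Step 2: 5 trees catch fire, 5 burn out
  TTTTT
  TTT.T
  TFF.F
  F....
  ....F
Step 3: 4 trees catch fire, 5 burn out
  TTTTT
  TFF.F
  F....
  .....
  .....
Step 4: 4 trees catch fire, 4 burn out
  TFFTF
  F....
  .....
  .....
  .....

TFFTF
F....
.....
.....
.....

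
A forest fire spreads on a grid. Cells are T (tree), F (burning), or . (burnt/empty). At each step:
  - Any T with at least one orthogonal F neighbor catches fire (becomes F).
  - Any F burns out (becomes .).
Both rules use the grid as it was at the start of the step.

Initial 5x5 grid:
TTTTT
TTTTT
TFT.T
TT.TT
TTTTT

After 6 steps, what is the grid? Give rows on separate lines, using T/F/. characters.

Step 1: 4 trees catch fire, 1 burn out
  TTTTT
  TFTTT
  F.F.T
  TF.TT
  TTTTT
Step 2: 5 trees catch fire, 4 burn out
  TFTTT
  F.FTT
  ....T
  F..TT
  TFTTT
Step 3: 5 trees catch fire, 5 burn out
  F.FTT
  ...FT
  ....T
  ...TT
  F.FTT
Step 4: 3 trees catch fire, 5 burn out
  ...FT
  ....F
  ....T
  ...TT
  ...FT
Step 5: 4 trees catch fire, 3 burn out
  ....F
  .....
  ....F
  ...FT
  ....F
Step 6: 1 trees catch fire, 4 burn out
  .....
  .....
  .....
  ....F
  .....

.....
.....
.....
....F
.....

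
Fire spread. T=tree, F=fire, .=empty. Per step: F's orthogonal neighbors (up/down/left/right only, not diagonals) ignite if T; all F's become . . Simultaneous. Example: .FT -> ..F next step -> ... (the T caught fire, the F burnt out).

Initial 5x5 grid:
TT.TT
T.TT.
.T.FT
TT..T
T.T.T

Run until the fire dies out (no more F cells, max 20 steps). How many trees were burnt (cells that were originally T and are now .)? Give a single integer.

Answer: 7

Derivation:
Step 1: +2 fires, +1 burnt (F count now 2)
Step 2: +3 fires, +2 burnt (F count now 3)
Step 3: +2 fires, +3 burnt (F count now 2)
Step 4: +0 fires, +2 burnt (F count now 0)
Fire out after step 4
Initially T: 15, now '.': 17
Total burnt (originally-T cells now '.'): 7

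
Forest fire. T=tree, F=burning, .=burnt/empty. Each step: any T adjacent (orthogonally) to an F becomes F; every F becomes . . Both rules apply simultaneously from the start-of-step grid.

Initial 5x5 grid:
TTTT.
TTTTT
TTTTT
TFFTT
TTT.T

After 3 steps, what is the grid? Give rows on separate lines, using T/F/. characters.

Step 1: 6 trees catch fire, 2 burn out
  TTTT.
  TTTTT
  TFFTT
  F..FT
  TFF.T
Step 2: 6 trees catch fire, 6 burn out
  TTTT.
  TFFTT
  F..FT
  ....F
  F...T
Step 3: 6 trees catch fire, 6 burn out
  TFFT.
  F..FT
  ....F
  .....
  ....F

TFFT.
F..FT
....F
.....
....F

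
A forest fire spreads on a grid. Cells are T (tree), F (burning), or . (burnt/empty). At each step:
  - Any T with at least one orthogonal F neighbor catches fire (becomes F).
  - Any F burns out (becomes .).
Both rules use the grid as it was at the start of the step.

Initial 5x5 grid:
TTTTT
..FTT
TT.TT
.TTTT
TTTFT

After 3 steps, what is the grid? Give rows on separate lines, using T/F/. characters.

Step 1: 5 trees catch fire, 2 burn out
  TTFTT
  ...FT
  TT.TT
  .TTFT
  TTF.F
Step 2: 7 trees catch fire, 5 burn out
  TF.FT
  ....F
  TT.FT
  .TF.F
  TF...
Step 3: 5 trees catch fire, 7 burn out
  F...F
  .....
  TT..F
  .F...
  F....

F...F
.....
TT..F
.F...
F....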